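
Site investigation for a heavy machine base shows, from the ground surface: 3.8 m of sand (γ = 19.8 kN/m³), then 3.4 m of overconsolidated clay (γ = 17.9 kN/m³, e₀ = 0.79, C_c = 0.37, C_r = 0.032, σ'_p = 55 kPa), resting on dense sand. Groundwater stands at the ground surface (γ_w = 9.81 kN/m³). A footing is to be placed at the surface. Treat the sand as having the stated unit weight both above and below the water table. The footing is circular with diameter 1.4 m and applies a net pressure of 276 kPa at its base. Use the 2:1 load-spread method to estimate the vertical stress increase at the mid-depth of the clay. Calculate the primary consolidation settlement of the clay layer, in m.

S_c ≈ 0.0434 m

Mid-depth of clay below the ground surface: z = 3.8 + 3.4/2 = 5.5 m.
Total vertical stress at mid-clay: σ_v = 19.8×3.8 + 17.9×1.7 = 105.67 kPa.
Pore pressure: u = 9.81×(5.5 − 0) = 53.955 kPa.
Initial effective stress: σ'_0 = σ_v − u = 105.67 − 53.955 = 51.715 kPa.
Stress increase at mid-clay by the 2:1 spreading method:
Δσ ≈ qD²/(D+z)² = 276×1.4²/(1.4+5.5)² = 11.362 kPa
Final effective stress: σ'_f = 51.715 + 11.362 = 63.077 kPa.
σ'_f = 63.077 > σ'_p = 55 kPa, so the stress path crosses the preconsolidation pressure — recompression up to σ'_p, then virgin compression beyond:
S_c = H/(1+e₀)·[C_r·log₁₀(σ'_p/σ'_0) + C_c·log₁₀(σ'_f/σ'_p)]
    = 3.4/1.79 × [0.032×log₁₀(55/51.715) + 0.37×log₁₀(63.077/55)]
    = 1.8994 × [0.00085588 + 0.022018] = 0.04345 m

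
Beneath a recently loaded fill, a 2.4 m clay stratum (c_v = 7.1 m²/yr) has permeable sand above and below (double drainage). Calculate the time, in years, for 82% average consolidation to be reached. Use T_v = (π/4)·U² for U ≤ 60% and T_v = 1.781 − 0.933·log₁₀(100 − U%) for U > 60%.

Drainage path length: H_d = H/2 = 1.2 m (double drainage).
U > 60%: T_v = 1.781 − 0.933·log₁₀(100 − 82) = 0.60983.
t = T_v·H_d²/c_v = 0.60983×1.2²/7.1 = 0.1237 years.

t ≈ 0.124 years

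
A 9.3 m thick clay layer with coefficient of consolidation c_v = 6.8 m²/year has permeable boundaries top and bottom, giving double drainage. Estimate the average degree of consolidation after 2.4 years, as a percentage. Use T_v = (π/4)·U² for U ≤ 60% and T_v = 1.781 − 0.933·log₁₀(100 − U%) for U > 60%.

Drainage path length: H_d = H/2 = 4.65 m (double drainage).
T_v = c_v·t/H_d² = 6.8×2.4/4.65² = 0.75477.
T_v = 0.75477 corresponds to the U > 60% branch:
U = 1 − 10^((1.781 − T_v)/0.933)/100 = 0.8741

U ≈ 87.4 %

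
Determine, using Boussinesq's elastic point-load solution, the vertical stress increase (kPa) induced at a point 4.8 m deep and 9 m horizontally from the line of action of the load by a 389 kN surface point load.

Δσ_z ≈ 0.186 kPa

Boussinesq vertical stress below a point load on an elastic half-space:
Δσ_z = 3P/(2πz²) · [1 + (r/z)²]^(−5/2)
r/z = 9/4.8 = 1.875; [1+(r/z)²]^(−5/2) = 0.023078.
Δσ_z = 3×389/(2π×4.8²) × 0.023078 = 8.0614 × 0.023078 = 0.186 kPa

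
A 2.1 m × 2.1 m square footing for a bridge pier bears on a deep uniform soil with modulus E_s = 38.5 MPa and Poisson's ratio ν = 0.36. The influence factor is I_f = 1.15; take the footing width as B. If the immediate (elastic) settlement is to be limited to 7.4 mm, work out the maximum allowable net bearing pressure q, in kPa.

q ≈ 136 kPa

E_s = 38.5 MPa = 38500 kPa.
S_e = q·B·(1−ν²)/E_s · I_f  ⇒  q = S_e·E_s / (B·(1−ν²)·I_f).
q = 0.0074 × 38500 / (2.1 × 0.8704 × 1.15) = 135.5 kPa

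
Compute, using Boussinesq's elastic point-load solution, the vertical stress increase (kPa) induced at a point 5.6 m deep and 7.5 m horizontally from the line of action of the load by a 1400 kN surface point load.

Δσ_z ≈ 1.63 kPa

Boussinesq vertical stress below a point load on an elastic half-space:
Δσ_z = 3P/(2πz²) · [1 + (r/z)²]^(−5/2)
r/z = 7.5/5.6 = 1.3393; [1+(r/z)²]^(−5/2) = 0.076658.
Δσ_z = 3×1400/(2π×5.6²) × 0.076658 = 21.315 × 0.076658 = 1.634 kPa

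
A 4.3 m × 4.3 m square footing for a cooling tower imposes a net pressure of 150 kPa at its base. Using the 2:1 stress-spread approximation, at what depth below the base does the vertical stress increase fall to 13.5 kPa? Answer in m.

z ≈ 10 m

2:1 spreading — at depth z the loaded area has grown by z in each plan dimension:
qB²/(B+z)² = Δσ_z ⇒ z = B(√(q/Δσ_z) − 1) = 4.3×(√(150/13.5) − 1) = 10.03 m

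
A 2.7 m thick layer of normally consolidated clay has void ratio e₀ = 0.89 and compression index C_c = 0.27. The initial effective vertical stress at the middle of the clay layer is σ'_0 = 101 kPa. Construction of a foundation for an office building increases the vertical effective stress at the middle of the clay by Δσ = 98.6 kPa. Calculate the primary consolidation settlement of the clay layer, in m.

Final effective stress: σ'_f = σ'_0 + Δσ = 101 + 98.6 = 199.6 kPa.
Normally consolidated clay, so the full stress increment lies on the virgin compression line:
S_c = C_c·H/(1+e₀)·log₁₀(σ'_f/σ'_0) = 0.27×2.7/(1+0.89)×log₁₀(199.6/101)
    = 0.38571 × 0.29584 = 0.1141 m

S_c ≈ 0.114 m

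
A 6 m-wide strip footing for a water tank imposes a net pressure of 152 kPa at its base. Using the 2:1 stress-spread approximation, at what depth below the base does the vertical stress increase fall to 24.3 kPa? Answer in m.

z ≈ 31.5 m

2:1 spreading — at depth z the loaded area has grown by z in each plan dimension:
qB/(B+z) = Δσ_z ⇒ z = qB/Δσ_z − B = 152×6/24.3 − 6 = 31.53 m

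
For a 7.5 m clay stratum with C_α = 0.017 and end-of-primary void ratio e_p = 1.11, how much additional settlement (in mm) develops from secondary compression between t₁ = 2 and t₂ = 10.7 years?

S_s ≈ 44 mm

Secondary compression: S_s = C_α·H/(1+e_p)·log₁₀(t₂/t₁)
S_s = 0.017×7.5/(1+1.11)×log₁₀(10.7/2)
    = 0.06043 × 0.7284 = 0.04401 m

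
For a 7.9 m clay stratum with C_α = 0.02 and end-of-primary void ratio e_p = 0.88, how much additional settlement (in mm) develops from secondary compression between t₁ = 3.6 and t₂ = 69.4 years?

S_s ≈ 108 mm

Secondary compression: S_s = C_α·H/(1+e_p)·log₁₀(t₂/t₁)
S_s = 0.02×7.9/(1+0.88)×log₁₀(69.4/3.6)
    = 0.08404 × 1.285 = 0.108 m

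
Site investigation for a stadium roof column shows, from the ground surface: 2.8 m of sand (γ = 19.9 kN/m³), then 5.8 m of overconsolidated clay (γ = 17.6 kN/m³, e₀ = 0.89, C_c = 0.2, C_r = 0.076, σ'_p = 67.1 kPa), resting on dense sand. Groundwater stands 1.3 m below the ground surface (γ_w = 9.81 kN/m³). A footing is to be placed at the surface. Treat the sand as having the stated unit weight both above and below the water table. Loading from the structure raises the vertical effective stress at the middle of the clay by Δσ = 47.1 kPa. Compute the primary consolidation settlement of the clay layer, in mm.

Mid-depth of clay below the ground surface: z = 2.8 + 5.8/2 = 5.7 m.
Total vertical stress at mid-clay: σ_v = 19.9×2.8 + 17.6×2.9 = 106.76 kPa.
Pore pressure: u = 9.81×(5.7 − 1.3) = 43.164 kPa.
Initial effective stress: σ'_0 = σ_v − u = 106.76 − 43.164 = 63.596 kPa.
Final effective stress: σ'_f = 63.596 + 47.1 = 110.7 kPa.
σ'_f = 110.7 > σ'_p = 67.1 kPa, so the stress path crosses the preconsolidation pressure — recompression up to σ'_p, then virgin compression beyond:
S_c = H/(1+e₀)·[C_r·log₁₀(σ'_p/σ'_0) + C_c·log₁₀(σ'_f/σ'_p)]
    = 5.8/1.89 × [0.076×log₁₀(67.1/63.596) + 0.2×log₁₀(110.7/67.1)]
    = 3.0688 × [0.0017702 + 0.043485] = 0.1389 m

S_c ≈ 139 mm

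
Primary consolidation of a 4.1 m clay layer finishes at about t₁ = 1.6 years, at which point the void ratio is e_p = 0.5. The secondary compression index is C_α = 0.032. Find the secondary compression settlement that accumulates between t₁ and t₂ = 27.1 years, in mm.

S_s ≈ 107 mm

Secondary compression: S_s = C_α·H/(1+e_p)·log₁₀(t₂/t₁)
S_s = 0.032×4.1/(1+0.5)×log₁₀(27.1/1.6)
    = 0.08747 × 1.229 = 0.1075 m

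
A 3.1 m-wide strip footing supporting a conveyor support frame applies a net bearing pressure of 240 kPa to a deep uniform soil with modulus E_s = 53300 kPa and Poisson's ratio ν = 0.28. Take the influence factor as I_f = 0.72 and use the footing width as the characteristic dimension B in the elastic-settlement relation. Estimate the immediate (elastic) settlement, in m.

Immediate (elastic) settlement: S_e = q·B·(1−ν²)/E_s · I_f.
S_e = 240 × 3.1 × (1 − 0.28²) / 53300 × 0.72
    = 240 × 3.1 × 0.9216 / 53300 × 0.72
    = 0.009262 m

S_e ≈ 0.00926 m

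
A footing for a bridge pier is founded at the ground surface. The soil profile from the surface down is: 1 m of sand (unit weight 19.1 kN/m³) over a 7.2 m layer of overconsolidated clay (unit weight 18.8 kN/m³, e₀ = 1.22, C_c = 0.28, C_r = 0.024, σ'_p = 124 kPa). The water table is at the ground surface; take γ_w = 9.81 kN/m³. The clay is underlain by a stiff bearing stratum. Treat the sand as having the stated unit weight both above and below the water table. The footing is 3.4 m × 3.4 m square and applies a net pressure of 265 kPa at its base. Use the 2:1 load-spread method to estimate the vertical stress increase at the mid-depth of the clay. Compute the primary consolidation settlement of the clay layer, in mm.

S_c ≈ 25.9 mm

Mid-depth of clay below the ground surface: z = 1 + 7.2/2 = 4.6 m.
Total vertical stress at mid-clay: σ_v = 19.1×1 + 18.8×3.6 = 86.78 kPa.
Pore pressure: u = 9.81×(4.6 − 0) = 45.126 kPa.
Initial effective stress: σ'_0 = σ_v − u = 86.78 − 45.126 = 41.654 kPa.
Stress increase at mid-clay by the 2:1 spreading method:
Δσ = qBL/((B+z)(L+z)) = 265×3.4×3.4/((3.4+4.6)(3.4+4.6)) = 47.866 kPa
Final effective stress: σ'_f = 41.654 + 47.866 = 89.52 kPa.
σ'_f = 89.52 ≤ σ'_p = 124 kPa, so the clay remains overconsolidated and only the recompression index applies:
S_c = C_r·H/(1+e₀)·log₁₀(σ'_f/σ'_0) = 0.024×7.2/2.22×log₁₀(89.52/41.654)
    = 0.077837 × 0.33226 = 0.02586 m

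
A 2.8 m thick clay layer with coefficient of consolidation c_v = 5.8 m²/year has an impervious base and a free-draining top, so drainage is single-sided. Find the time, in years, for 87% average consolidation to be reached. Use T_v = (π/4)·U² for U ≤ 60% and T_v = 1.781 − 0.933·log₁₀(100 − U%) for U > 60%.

t ≈ 1 years

Drainage path length: H_d = H = 2.8 m (single drainage).
U > 60%: T_v = 1.781 − 0.933·log₁₀(100 − 87) = 0.74169.
t = T_v·H_d²/c_v = 0.74169×2.8²/5.8 = 1.003 years.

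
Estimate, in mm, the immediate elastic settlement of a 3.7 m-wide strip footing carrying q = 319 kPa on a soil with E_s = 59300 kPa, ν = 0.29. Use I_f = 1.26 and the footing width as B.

Immediate (elastic) settlement: S_e = q·B·(1−ν²)/E_s · I_f.
S_e = 319 × 3.7 × (1 − 0.29²) / 59300 × 1.26
    = 319 × 3.7 × 0.9159 / 59300 × 1.26
    = 0.02297 m = 22.97 mm

S_e ≈ 23 mm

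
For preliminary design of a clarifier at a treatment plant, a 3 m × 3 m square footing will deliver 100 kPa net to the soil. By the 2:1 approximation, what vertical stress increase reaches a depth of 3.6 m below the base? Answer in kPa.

By the 2:1 method the load spreads at 1 horizontal : 2 vertical, so at depth z the loaded area has grown by z in each plan dimension:
Δσ = qBL/((B+z)(L+z)) = 100×3×3/((3+3.6)(3+3.6)) = 20.661 kPa

Δσ_z ≈ 20.7 kPa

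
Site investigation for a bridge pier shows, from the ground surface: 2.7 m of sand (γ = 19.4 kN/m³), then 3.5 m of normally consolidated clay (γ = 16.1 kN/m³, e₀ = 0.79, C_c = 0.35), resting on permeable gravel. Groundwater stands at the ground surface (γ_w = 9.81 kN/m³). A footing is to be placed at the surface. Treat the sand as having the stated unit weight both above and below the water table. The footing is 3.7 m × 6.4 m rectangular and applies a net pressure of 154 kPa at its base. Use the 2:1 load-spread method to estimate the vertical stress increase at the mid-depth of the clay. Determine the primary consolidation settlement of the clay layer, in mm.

S_c ≈ 223 mm

Mid-depth of clay below the ground surface: z = 2.7 + 3.5/2 = 4.45 m.
Total vertical stress at mid-clay: σ_v = 19.4×2.7 + 16.1×1.75 = 80.555 kPa.
Pore pressure: u = 9.81×(4.45 − 0) = 43.655 kPa.
Initial effective stress: σ'_0 = σ_v − u = 80.555 − 43.655 = 36.9 kPa.
Stress increase at mid-clay by the 2:1 spreading method:
Δσ = qBL/((B+z)(L+z)) = 154×3.7×6.4/((3.7+4.45)(6.4+4.45)) = 41.24 kPa
Final effective stress: σ'_f = σ'_0 + Δσ = 36.9 + 41.24 = 78.14 kPa.
Normally consolidated clay, so the full stress increment lies on the virgin compression line:
S_c = C_c·H/(1+e₀)·log₁₀(σ'_f/σ'_0) = 0.35×3.5/(1+0.79)×log₁₀(78.14/36.9)
    = 0.68436 × 0.32585 = 0.223 m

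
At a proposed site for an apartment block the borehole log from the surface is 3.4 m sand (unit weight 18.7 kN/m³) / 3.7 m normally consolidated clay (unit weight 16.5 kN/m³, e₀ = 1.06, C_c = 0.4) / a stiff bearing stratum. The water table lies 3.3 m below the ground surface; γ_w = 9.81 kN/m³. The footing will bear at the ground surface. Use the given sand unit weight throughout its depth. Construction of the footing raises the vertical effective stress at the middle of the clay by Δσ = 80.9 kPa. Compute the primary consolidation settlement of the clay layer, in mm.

Mid-depth of clay below the ground surface: z = 3.4 + 3.7/2 = 5.25 m.
Total vertical stress at mid-clay: σ_v = 18.7×3.4 + 16.5×1.85 = 94.105 kPa.
Pore pressure: u = 9.81×(5.25 − 3.3) = 19.13 kPa.
Initial effective stress: σ'_0 = σ_v − u = 94.105 − 19.13 = 74.975 kPa.
Final effective stress: σ'_f = σ'_0 + Δσ = 74.975 + 80.9 = 155.88 kPa.
Normally consolidated clay, so the full stress increment lies on the virgin compression line:
S_c = C_c·H/(1+e₀)·log₁₀(σ'_f/σ'_0) = 0.4×3.7/(1+1.06)×log₁₀(155.88/74.975)
    = 0.71845 × 0.31787 = 0.2284 m

S_c ≈ 228 mm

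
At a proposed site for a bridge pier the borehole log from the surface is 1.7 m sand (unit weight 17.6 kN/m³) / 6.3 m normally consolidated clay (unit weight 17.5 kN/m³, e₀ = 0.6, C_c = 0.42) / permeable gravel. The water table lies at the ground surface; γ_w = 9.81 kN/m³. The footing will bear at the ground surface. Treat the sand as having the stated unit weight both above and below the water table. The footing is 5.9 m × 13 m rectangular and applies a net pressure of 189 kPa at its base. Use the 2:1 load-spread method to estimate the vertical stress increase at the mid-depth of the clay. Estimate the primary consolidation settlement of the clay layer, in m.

Mid-depth of clay below the ground surface: z = 1.7 + 6.3/2 = 4.85 m.
Total vertical stress at mid-clay: σ_v = 17.6×1.7 + 17.5×3.15 = 85.045 kPa.
Pore pressure: u = 9.81×(4.85 − 0) = 47.578 kPa.
Initial effective stress: σ'_0 = σ_v − u = 85.045 − 47.578 = 37.467 kPa.
Stress increase at mid-clay by the 2:1 spreading method:
Δσ = qBL/((B+z)(L+z)) = 189×5.9×13/((5.9+4.85)(13+4.85)) = 75.546 kPa
Final effective stress: σ'_f = σ'_0 + Δσ = 37.467 + 75.546 = 113.01 kPa.
Normally consolidated clay, so the full stress increment lies on the virgin compression line:
S_c = C_c·H/(1+e₀)·log₁₀(σ'_f/σ'_0) = 0.42×6.3/(1+0.6)×log₁₀(113.01/37.467)
    = 1.6537 × 0.47947 = 0.7929 m

S_c ≈ 0.793 m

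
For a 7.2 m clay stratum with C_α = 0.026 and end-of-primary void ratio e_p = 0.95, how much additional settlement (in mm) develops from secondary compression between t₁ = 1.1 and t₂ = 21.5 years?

Secondary compression: S_s = C_α·H/(1+e_p)·log₁₀(t₂/t₁)
S_s = 0.026×7.2/(1+0.95)×log₁₀(21.5/1.1)
    = 0.096 × 1.291 = 0.1239 m

S_s ≈ 124 mm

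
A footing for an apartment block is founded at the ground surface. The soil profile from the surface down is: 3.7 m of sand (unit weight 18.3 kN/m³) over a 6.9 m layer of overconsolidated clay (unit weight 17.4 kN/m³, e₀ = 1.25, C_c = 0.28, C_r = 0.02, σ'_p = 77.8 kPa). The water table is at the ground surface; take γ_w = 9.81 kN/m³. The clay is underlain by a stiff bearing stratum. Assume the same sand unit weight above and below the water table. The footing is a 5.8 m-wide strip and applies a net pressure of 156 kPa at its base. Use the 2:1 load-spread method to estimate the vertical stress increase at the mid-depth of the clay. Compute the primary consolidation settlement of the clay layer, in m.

S_c ≈ 0.192 m

Mid-depth of clay below the ground surface: z = 3.7 + 6.9/2 = 7.15 m.
Total vertical stress at mid-clay: σ_v = 18.3×3.7 + 17.4×3.45 = 127.74 kPa.
Pore pressure: u = 9.81×(7.15 − 0) = 70.142 kPa.
Initial effective stress: σ'_0 = σ_v − u = 127.74 − 70.142 = 57.598 kPa.
Stress increase at mid-clay by the 2:1 spreading method:
Δσ = qB/(B+z) = 156×5.8/(5.8+7.15) = 69.869 kPa
Final effective stress: σ'_f = 57.598 + 69.869 = 127.47 kPa.
σ'_f = 127.47 > σ'_p = 77.8 kPa, so the stress path crosses the preconsolidation pressure — recompression up to σ'_p, then virgin compression beyond:
S_c = H/(1+e₀)·[C_r·log₁₀(σ'_p/σ'_0) + C_c·log₁₀(σ'_f/σ'_p)]
    = 6.9/2.25 × [0.02×log₁₀(77.8/57.598) + 0.28×log₁₀(127.47/77.8)]
    = 3.0667 × [0.0026114 + 0.06004] = 0.1921 m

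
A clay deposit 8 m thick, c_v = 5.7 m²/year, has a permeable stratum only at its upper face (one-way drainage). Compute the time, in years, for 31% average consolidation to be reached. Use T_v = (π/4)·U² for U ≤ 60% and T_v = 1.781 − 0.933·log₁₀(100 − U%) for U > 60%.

Drainage path length: H_d = H = 8 m (single drainage).
U ≤ 60%: T_v = (π/4)·U² = (π/4)×0.31² = 0.075477.
t = T_v·H_d²/c_v = 0.075477×8²/5.7 = 0.8475 years.

t ≈ 0.847 years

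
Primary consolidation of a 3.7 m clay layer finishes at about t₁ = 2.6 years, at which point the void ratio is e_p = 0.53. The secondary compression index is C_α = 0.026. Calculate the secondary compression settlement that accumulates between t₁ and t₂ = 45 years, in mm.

Secondary compression: S_s = C_α·H/(1+e_p)·log₁₀(t₂/t₁)
S_s = 0.026×3.7/(1+0.53)×log₁₀(45/2.6)
    = 0.06288 × 1.238 = 0.07786 m

S_s ≈ 77.9 mm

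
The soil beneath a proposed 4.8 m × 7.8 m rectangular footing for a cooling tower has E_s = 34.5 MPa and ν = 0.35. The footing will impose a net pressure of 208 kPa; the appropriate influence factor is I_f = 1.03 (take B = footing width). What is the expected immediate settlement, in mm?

Immediate (elastic) settlement: S_e = q·B·(1−ν²)/E_s · I_f.
E_s = 34.5 MPa = 34500 kPa.
S_e = 208 × 4.8 × (1 − 0.35²) / 34500 × 1.03
    = 208 × 4.8 × 0.8775 / 34500 × 1.03
    = 0.02616 m = 26.16 mm

S_e ≈ 26.2 mm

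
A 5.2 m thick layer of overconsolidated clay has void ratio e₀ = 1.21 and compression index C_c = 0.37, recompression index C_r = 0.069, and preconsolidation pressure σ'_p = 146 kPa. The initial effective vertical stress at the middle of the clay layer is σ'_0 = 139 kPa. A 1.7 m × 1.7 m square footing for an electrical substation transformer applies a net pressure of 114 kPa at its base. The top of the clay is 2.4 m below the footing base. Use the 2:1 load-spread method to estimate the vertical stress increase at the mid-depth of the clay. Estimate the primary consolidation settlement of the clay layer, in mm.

Mid-depth of clay below the footing base: z = 2.4 + 5.2/2 = 5 m.
Stress increase at mid-clay by the 2:1 spreading method:
Δσ = qBL/((B+z)(L+z)) = 114×1.7×1.7/((1.7+5)(1.7+5)) = 7.3393 kPa
Final effective stress: σ'_f = 139 + 7.3393 = 146.34 kPa.
σ'_f = 146.34 > σ'_p = 146 kPa, so the stress path crosses the preconsolidation pressure — recompression up to σ'_p, then virgin compression beyond:
S_c = H/(1+e₀)·[C_r·log₁₀(σ'_p/σ'_0) + C_c·log₁₀(σ'_f/σ'_p)]
    = 5.2/2.21 × [0.069×log₁₀(146/139) + 0.37×log₁₀(146.34/146)]
    = 2.3529 × [0.0014723 + 0.00037377] = 0.004344 m

S_c ≈ 4.34 mm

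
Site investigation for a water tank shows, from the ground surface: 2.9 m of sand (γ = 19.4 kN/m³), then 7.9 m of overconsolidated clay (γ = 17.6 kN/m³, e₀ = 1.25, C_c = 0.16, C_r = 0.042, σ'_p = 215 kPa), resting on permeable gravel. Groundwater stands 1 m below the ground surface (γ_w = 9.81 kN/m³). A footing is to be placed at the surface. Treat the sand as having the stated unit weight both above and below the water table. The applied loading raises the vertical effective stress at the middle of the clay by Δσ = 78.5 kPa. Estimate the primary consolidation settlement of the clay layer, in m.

Mid-depth of clay below the ground surface: z = 2.9 + 7.9/2 = 6.85 m.
Total vertical stress at mid-clay: σ_v = 19.4×2.9 + 17.6×3.95 = 125.78 kPa.
Pore pressure: u = 9.81×(6.85 − 1) = 57.389 kPa.
Initial effective stress: σ'_0 = σ_v − u = 125.78 − 57.389 = 68.391 kPa.
Final effective stress: σ'_f = 68.391 + 78.5 = 146.89 kPa.
σ'_f = 146.89 ≤ σ'_p = 215 kPa, so the clay remains overconsolidated and only the recompression index applies:
S_c = C_r·H/(1+e₀)·log₁₀(σ'_f/σ'_0) = 0.042×7.9/2.25×log₁₀(146.89/68.391)
    = 0.14747 × 0.33199 = 0.04896 m

S_c ≈ 0.049 m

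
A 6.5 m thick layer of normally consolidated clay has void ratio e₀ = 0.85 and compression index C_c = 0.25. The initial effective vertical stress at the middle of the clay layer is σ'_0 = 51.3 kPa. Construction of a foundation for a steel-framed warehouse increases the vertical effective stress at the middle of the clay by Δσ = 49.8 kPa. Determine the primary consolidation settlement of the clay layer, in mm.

S_c ≈ 259 mm

Final effective stress: σ'_f = σ'_0 + Δσ = 51.3 + 49.8 = 101.1 kPa.
Normally consolidated clay, so the full stress increment lies on the virgin compression line:
S_c = C_c·H/(1+e₀)·log₁₀(σ'_f/σ'_0) = 0.25×6.5/(1+0.85)×log₁₀(101.1/51.3)
    = 0.87838 × 0.29463 = 0.2588 m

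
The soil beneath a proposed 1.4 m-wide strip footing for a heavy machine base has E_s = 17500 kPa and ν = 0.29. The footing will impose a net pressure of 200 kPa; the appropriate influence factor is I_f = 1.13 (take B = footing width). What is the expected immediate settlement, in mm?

Immediate (elastic) settlement: S_e = q·B·(1−ν²)/E_s · I_f.
S_e = 200 × 1.4 × (1 − 0.29²) / 17500 × 1.13
    = 200 × 1.4 × 0.9159 / 17500 × 1.13
    = 0.01656 m = 16.56 mm

S_e ≈ 16.6 mm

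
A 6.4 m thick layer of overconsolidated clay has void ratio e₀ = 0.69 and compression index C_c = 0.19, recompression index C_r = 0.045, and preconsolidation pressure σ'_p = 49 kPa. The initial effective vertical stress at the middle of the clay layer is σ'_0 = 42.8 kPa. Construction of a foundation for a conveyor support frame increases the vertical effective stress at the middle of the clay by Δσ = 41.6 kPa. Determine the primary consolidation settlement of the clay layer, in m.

Final effective stress: σ'_f = 42.8 + 41.6 = 84.4 kPa.
σ'_f = 84.4 > σ'_p = 49 kPa, so the stress path crosses the preconsolidation pressure — recompression up to σ'_p, then virgin compression beyond:
S_c = H/(1+e₀)·[C_r·log₁₀(σ'_p/σ'_0) + C_c·log₁₀(σ'_f/σ'_p)]
    = 6.4/1.69 × [0.045×log₁₀(49/42.8) + 0.19×log₁₀(84.4/49)]
    = 3.787 × [0.0026439 + 0.044868] = 0.1799 m

S_c ≈ 0.18 m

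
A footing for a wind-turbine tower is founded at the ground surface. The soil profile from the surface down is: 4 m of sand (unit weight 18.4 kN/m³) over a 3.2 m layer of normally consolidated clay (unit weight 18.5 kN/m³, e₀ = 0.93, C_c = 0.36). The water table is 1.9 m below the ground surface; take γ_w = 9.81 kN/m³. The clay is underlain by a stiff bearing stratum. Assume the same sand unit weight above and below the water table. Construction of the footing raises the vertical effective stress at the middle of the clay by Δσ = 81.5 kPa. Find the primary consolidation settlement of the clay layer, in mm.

Mid-depth of clay below the ground surface: z = 4 + 3.2/2 = 5.6 m.
Total vertical stress at mid-clay: σ_v = 18.4×4 + 18.5×1.6 = 103.2 kPa.
Pore pressure: u = 9.81×(5.6 − 1.9) = 36.297 kPa.
Initial effective stress: σ'_0 = σ_v − u = 103.2 − 36.297 = 66.903 kPa.
Final effective stress: σ'_f = σ'_0 + Δσ = 66.903 + 81.5 = 148.4 kPa.
Normally consolidated clay, so the full stress increment lies on the virgin compression line:
S_c = C_c·H/(1+e₀)·log₁₀(σ'_f/σ'_0) = 0.36×3.2/(1+0.93)×log₁₀(148.4/66.903)
    = 0.59689 × 0.34599 = 0.2065 m

S_c ≈ 207 mm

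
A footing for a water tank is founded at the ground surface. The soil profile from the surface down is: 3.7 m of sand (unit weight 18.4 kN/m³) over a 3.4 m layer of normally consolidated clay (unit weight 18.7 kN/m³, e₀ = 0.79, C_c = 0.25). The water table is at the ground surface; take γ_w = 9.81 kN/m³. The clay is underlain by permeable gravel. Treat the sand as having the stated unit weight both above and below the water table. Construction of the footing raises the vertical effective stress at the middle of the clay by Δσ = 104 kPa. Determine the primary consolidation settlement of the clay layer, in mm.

Mid-depth of clay below the ground surface: z = 3.7 + 3.4/2 = 5.4 m.
Total vertical stress at mid-clay: σ_v = 18.4×3.7 + 18.7×1.7 = 99.87 kPa.
Pore pressure: u = 9.81×(5.4 − 0) = 52.974 kPa.
Initial effective stress: σ'_0 = σ_v − u = 99.87 − 52.974 = 46.896 kPa.
Final effective stress: σ'_f = σ'_0 + Δσ = 46.896 + 104 = 150.9 kPa.
Normally consolidated clay, so the full stress increment lies on the virgin compression line:
S_c = C_c·H/(1+e₀)·log₁₀(σ'_f/σ'_0) = 0.25×3.4/(1+0.79)×log₁₀(150.9/46.896)
    = 0.47486 × 0.50755 = 0.241 m

S_c ≈ 241 mm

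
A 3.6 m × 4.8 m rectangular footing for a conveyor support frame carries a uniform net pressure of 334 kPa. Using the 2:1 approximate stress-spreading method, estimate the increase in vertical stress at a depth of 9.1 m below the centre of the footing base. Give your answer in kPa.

Δσ_z ≈ 32.7 kPa

By the 2:1 method the load spreads at 1 horizontal : 2 vertical, so at depth z the loaded area has grown by z in each plan dimension:
Δσ = qBL/((B+z)(L+z)) = 334×3.6×4.8/((3.6+9.1)(4.8+9.1)) = 32.694 kPa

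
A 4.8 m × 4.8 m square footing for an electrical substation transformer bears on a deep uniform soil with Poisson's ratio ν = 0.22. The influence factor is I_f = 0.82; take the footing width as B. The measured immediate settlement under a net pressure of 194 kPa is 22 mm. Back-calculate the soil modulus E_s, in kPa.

E_s ≈ 33000 kPa

S_e = q·B·(1−ν²)/E_s · I_f  ⇒  E_s = q·B·(1−ν²)·I_f / S_e.
E_s = 194 × 4.8 × 0.9516 × 0.82 / 0.022 = 33030 kPa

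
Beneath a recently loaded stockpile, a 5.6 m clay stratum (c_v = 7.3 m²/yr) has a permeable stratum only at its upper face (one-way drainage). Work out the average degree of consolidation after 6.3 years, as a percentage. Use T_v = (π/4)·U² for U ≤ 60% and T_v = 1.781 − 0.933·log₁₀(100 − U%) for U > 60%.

U ≈ 97.8 %

Drainage path length: H_d = H = 5.6 m (single drainage).
T_v = c_v·t/H_d² = 7.3×6.3/5.6² = 1.4665.
T_v = 1.4665 corresponds to the U > 60% branch:
U = 1 − 10^((1.781 − T_v)/0.933)/100 = 0.9783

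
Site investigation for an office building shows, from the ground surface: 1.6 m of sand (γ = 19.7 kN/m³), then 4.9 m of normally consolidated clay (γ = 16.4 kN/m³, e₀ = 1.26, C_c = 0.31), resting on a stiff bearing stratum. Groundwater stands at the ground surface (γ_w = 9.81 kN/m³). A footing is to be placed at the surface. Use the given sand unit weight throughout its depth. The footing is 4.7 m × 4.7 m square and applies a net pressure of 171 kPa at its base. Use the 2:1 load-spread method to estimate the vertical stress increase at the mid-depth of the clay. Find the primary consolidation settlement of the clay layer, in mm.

Mid-depth of clay below the ground surface: z = 1.6 + 4.9/2 = 4.05 m.
Total vertical stress at mid-clay: σ_v = 19.7×1.6 + 16.4×2.45 = 71.7 kPa.
Pore pressure: u = 9.81×(4.05 − 0) = 39.73 kPa.
Initial effective stress: σ'_0 = σ_v − u = 71.7 − 39.73 = 31.97 kPa.
Stress increase at mid-clay by the 2:1 spreading method:
Δσ = qBL/((B+z)(L+z)) = 171×4.7×4.7/((4.7+4.05)(4.7+4.05)) = 49.337 kPa
Final effective stress: σ'_f = σ'_0 + Δσ = 31.97 + 49.337 = 81.307 kPa.
Normally consolidated clay, so the full stress increment lies on the virgin compression line:
S_c = C_c·H/(1+e₀)·log₁₀(σ'_f/σ'_0) = 0.31×4.9/(1+1.26)×log₁₀(81.307/31.97)
    = 0.67212 × 0.40539 = 0.2725 m

S_c ≈ 272 mm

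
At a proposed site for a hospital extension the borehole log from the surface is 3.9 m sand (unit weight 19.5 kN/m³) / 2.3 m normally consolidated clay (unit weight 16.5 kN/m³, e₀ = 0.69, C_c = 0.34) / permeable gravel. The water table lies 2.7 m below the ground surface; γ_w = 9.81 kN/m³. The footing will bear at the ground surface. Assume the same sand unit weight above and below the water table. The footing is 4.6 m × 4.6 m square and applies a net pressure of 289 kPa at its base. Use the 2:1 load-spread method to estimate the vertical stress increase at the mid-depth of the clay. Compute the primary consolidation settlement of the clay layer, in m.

Mid-depth of clay below the ground surface: z = 3.9 + 2.3/2 = 5.05 m.
Total vertical stress at mid-clay: σ_v = 19.5×3.9 + 16.5×1.15 = 95.025 kPa.
Pore pressure: u = 9.81×(5.05 − 2.7) = 23.054 kPa.
Initial effective stress: σ'_0 = σ_v − u = 95.025 − 23.054 = 71.971 kPa.
Stress increase at mid-clay by the 2:1 spreading method:
Δσ = qBL/((B+z)(L+z)) = 289×4.6×4.6/((4.6+5.05)(4.6+5.05)) = 65.669 kPa
Final effective stress: σ'_f = σ'_0 + Δσ = 71.971 + 65.669 = 137.64 kPa.
Normally consolidated clay, so the full stress increment lies on the virgin compression line:
S_c = C_c·H/(1+e₀)·log₁₀(σ'_f/σ'_0) = 0.34×2.3/(1+0.69)×log₁₀(137.64/71.971)
    = 0.46272 × 0.28159 = 0.1303 m

S_c ≈ 0.13 m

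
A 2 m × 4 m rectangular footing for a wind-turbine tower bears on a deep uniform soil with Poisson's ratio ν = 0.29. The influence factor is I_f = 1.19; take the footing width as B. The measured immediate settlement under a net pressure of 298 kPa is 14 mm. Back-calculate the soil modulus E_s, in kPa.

E_s ≈ 46400 kPa

S_e = q·B·(1−ν²)/E_s · I_f  ⇒  E_s = q·B·(1−ν²)·I_f / S_e.
E_s = 298 × 2 × 0.9159 × 1.19 / 0.014 = 46400 kPa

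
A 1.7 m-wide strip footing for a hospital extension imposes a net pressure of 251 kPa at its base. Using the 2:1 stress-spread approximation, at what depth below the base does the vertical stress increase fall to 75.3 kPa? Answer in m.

z ≈ 3.97 m

2:1 spreading — at depth z the loaded area has grown by z in each plan dimension:
qB/(B+z) = Δσ_z ⇒ z = qB/Δσ_z − B = 251×1.7/75.3 − 1.7 = 3.967 m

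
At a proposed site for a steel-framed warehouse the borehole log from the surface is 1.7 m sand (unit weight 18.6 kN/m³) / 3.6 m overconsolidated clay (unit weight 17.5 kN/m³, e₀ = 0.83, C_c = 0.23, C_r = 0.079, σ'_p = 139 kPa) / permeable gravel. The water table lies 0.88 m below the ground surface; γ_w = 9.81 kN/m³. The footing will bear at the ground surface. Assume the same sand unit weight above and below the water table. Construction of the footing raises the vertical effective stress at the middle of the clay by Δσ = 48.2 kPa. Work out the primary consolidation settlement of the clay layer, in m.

S_c ≈ 0.0559 m

Mid-depth of clay below the ground surface: z = 1.7 + 3.6/2 = 3.5 m.
Total vertical stress at mid-clay: σ_v = 18.6×1.7 + 17.5×1.8 = 63.12 kPa.
Pore pressure: u = 9.81×(3.5 − 0.88) = 25.702 kPa.
Initial effective stress: σ'_0 = σ_v − u = 63.12 − 25.702 = 37.418 kPa.
Final effective stress: σ'_f = 37.418 + 48.2 = 85.618 kPa.
σ'_f = 85.618 ≤ σ'_p = 139 kPa, so the clay remains overconsolidated and only the recompression index applies:
S_c = C_r·H/(1+e₀)·log₁₀(σ'_f/σ'_0) = 0.079×3.6/1.83×log₁₀(85.618/37.418)
    = 0.15541 × 0.35948 = 0.05587 m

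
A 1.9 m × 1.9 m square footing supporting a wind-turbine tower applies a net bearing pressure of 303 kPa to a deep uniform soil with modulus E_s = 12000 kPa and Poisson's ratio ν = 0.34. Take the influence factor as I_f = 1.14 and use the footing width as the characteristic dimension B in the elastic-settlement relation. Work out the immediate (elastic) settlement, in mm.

S_e ≈ 48.4 mm

Immediate (elastic) settlement: S_e = q·B·(1−ν²)/E_s · I_f.
S_e = 303 × 1.9 × (1 − 0.34²) / 12000 × 1.14
    = 303 × 1.9 × 0.8844 / 12000 × 1.14
    = 0.04837 m = 48.37 mm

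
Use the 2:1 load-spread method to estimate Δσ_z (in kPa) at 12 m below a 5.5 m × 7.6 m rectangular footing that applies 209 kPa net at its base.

Δσ_z ≈ 25.5 kPa

By the 2:1 method the load spreads at 1 horizontal : 2 vertical, so at depth z the loaded area has grown by z in each plan dimension:
Δσ = qBL/((B+z)(L+z)) = 209×5.5×7.6/((5.5+12)(7.6+12)) = 25.47 kPa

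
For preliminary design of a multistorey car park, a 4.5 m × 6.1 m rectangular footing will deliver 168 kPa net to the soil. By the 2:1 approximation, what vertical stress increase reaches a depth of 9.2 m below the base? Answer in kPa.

By the 2:1 method the load spreads at 1 horizontal : 2 vertical, so at depth z the loaded area has grown by z in each plan dimension:
Δσ = qBL/((B+z)(L+z)) = 168×4.5×6.1/((4.5+9.2)(6.1+9.2)) = 22.001 kPa

Δσ_z ≈ 22 kPa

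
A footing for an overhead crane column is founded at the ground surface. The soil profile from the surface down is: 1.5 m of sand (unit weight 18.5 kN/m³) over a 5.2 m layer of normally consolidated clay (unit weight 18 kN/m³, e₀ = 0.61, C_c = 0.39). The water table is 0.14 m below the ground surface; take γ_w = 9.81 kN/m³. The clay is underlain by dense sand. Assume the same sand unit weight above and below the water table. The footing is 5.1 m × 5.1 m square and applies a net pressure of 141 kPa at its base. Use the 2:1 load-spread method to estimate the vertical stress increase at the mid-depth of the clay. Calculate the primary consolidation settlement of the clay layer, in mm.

S_c ≈ 435 mm

Mid-depth of clay below the ground surface: z = 1.5 + 5.2/2 = 4.1 m.
Total vertical stress at mid-clay: σ_v = 18.5×1.5 + 18×2.6 = 74.55 kPa.
Pore pressure: u = 9.81×(4.1 − 0.14) = 38.848 kPa.
Initial effective stress: σ'_0 = σ_v − u = 74.55 − 38.848 = 35.702 kPa.
Stress increase at mid-clay by the 2:1 spreading method:
Δσ = qBL/((B+z)(L+z)) = 141×5.1×5.1/((5.1+4.1)(5.1+4.1)) = 43.33 kPa
Final effective stress: σ'_f = σ'_0 + Δσ = 35.702 + 43.33 = 79.032 kPa.
Normally consolidated clay, so the full stress increment lies on the virgin compression line:
S_c = C_c·H/(1+e₀)·log₁₀(σ'_f/σ'_0) = 0.39×5.2/(1+0.61)×log₁₀(79.032/35.702)
    = 1.2596 × 0.34511 = 0.4347 m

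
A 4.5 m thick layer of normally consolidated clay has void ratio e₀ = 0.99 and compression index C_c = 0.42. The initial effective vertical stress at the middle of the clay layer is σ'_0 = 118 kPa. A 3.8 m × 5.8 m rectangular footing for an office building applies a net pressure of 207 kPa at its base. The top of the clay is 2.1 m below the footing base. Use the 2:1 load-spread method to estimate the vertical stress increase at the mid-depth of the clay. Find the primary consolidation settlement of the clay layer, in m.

Mid-depth of clay below the footing base: z = 2.1 + 4.5/2 = 4.35 m.
Stress increase at mid-clay by the 2:1 spreading method:
Δσ = qBL/((B+z)(L+z)) = 207×3.8×5.8/((3.8+4.35)(5.8+4.35)) = 55.152 kPa
Final effective stress: σ'_f = σ'_0 + Δσ = 118 + 55.152 = 173.15 kPa.
Normally consolidated clay, so the full stress increment lies on the virgin compression line:
S_c = C_c·H/(1+e₀)·log₁₀(σ'_f/σ'_0) = 0.42×4.5/(1+0.99)×log₁₀(173.15/118)
    = 0.94975 × 0.16654 = 0.1582 m

S_c ≈ 0.158 m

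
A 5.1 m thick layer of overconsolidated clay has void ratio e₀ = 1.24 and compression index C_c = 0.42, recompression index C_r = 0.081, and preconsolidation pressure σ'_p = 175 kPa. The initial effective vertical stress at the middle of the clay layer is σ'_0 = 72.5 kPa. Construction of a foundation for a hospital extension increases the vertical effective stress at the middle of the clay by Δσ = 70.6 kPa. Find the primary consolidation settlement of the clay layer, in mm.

Final effective stress: σ'_f = 72.5 + 70.6 = 143.1 kPa.
σ'_f = 143.1 ≤ σ'_p = 175 kPa, so the clay remains overconsolidated and only the recompression index applies:
S_c = C_r·H/(1+e₀)·log₁₀(σ'_f/σ'_0) = 0.081×5.1/2.24×log₁₀(143.1/72.5)
    = 0.18442 × 0.2953 = 0.05446 m

S_c ≈ 54.5 mm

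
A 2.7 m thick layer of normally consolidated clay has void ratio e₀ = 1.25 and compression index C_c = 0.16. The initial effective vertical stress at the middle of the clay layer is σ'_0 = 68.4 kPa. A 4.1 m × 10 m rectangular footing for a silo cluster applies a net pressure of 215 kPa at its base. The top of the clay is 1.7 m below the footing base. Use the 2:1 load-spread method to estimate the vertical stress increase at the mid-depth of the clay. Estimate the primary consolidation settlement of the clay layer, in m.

Mid-depth of clay below the footing base: z = 1.7 + 2.7/2 = 3.05 m.
Stress increase at mid-clay by the 2:1 spreading method:
Δσ = qBL/((B+z)(L+z)) = 215×4.1×10/((4.1+3.05)(10+3.05)) = 94.473 kPa
Final effective stress: σ'_f = σ'_0 + Δσ = 68.4 + 94.473 = 162.87 kPa.
Normally consolidated clay, so the full stress increment lies on the virgin compression line:
S_c = C_c·H/(1+e₀)·log₁₀(σ'_f/σ'_0) = 0.16×2.7/(1+1.25)×log₁₀(162.87/68.4)
    = 0.192 × 0.37678 = 0.07234 m

S_c ≈ 0.0723 m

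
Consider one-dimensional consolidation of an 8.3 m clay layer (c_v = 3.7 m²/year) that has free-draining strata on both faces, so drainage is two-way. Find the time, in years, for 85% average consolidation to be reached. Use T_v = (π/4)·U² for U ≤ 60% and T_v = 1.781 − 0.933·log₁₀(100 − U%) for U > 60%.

Drainage path length: H_d = H/2 = 4.15 m (double drainage).
U > 60%: T_v = 1.781 − 0.933·log₁₀(100 − 85) = 0.68371.
t = T_v·H_d²/c_v = 0.68371×4.15²/3.7 = 3.182 years.

t ≈ 3.18 years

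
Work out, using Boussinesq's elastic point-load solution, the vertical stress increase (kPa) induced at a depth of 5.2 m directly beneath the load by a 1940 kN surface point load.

Boussinesq vertical stress below a point load on an elastic half-space:
Δσ_z = 3P/(2πz²) · [1 + (r/z)²]^(−5/2)
r/z = 0/5.2 = 0; [1+(r/z)²]^(−5/2) = 1.
Δσ_z = 3×1940/(2π×5.2²) × 1 = 34.256 × 1 = 34.26 kPa

Δσ_z ≈ 34.3 kPa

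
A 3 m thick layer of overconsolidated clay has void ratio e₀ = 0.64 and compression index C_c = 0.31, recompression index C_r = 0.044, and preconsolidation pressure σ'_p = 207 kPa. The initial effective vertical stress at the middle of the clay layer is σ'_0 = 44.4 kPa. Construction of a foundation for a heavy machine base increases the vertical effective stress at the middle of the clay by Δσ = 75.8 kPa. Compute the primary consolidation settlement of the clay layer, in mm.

S_c ≈ 34.8 mm

Final effective stress: σ'_f = 44.4 + 75.8 = 120.2 kPa.
σ'_f = 120.2 ≤ σ'_p = 207 kPa, so the clay remains overconsolidated and only the recompression index applies:
S_c = C_r·H/(1+e₀)·log₁₀(σ'_f/σ'_0) = 0.044×3/1.64×log₁₀(120.2/44.4)
    = 0.080489 × 0.43252 = 0.03481 m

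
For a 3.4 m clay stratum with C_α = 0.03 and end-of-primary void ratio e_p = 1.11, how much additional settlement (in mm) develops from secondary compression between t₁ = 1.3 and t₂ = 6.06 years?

S_s ≈ 32.3 mm

Secondary compression: S_s = C_α·H/(1+e_p)·log₁₀(t₂/t₁)
S_s = 0.03×3.4/(1+1.11)×log₁₀(6.06/1.3)
    = 0.04834 × 0.6685 = 0.03232 m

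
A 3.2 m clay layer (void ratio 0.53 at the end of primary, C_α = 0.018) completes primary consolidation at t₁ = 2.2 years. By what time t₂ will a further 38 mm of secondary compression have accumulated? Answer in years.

S_s = C_α·H/(1+e_p)·log₁₀(t₂/t₁) ⇒ log₁₀(t₂/t₁) = S_s·(1+e_p)/(C_α·H).
log₁₀(t₂/t₁) = 0.038 × (1+0.53) / (0.018×3.2) = 1.009
t₂ = t₁ × 10^1.009 = 2.2 × 10.22 = 22.48 years

t₂ ≈ 22.5 years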